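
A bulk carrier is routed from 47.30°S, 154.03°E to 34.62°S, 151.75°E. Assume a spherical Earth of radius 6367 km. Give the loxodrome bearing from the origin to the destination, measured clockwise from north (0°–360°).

352.3°

Δψ = ln[tan(π/4+φ₂/2)/tan(π/4+φ₁/2)] = +0.2946
Δλ = -0.0398 rad (taken the short way round)
course = atan2(Δλ, Δψ) = 352.31°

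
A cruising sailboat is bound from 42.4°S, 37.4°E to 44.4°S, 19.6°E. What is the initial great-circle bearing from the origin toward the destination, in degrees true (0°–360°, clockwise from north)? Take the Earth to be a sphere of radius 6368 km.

255.1°

N = sin Δλ·cos φ₂ = -0.2184;  D = cos φ₁ sin φ₂ − sin φ₁ cos φ₂ cos Δλ = -0.0580
initial course = atan2(N, D) = 255.14°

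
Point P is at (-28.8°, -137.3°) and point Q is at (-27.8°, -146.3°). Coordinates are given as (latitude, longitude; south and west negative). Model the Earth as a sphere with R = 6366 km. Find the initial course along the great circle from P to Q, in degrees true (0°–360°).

N = sin Δλ·cos φ₂ = -0.1384;  D = cos φ₁ sin φ₂ − sin φ₁ cos φ₂ cos Δλ = +0.0122
initial course = atan2(N, D) = 275.04°

275.0°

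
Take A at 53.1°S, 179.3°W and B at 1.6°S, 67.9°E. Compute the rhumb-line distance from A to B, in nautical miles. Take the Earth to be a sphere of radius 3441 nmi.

6478 nmi

Rhumb course C = atan2(Δλ, Δψ) with Δψ = ln[tan(π/4+φ₂/2)/tan(π/4+φ₁/2)] = +1.0698, Δλ = -1.9687 → C = 298.52°
d = R·|Δφ| / |cos C| = 3441·0.89884 / 0.47746 = 6478 nmi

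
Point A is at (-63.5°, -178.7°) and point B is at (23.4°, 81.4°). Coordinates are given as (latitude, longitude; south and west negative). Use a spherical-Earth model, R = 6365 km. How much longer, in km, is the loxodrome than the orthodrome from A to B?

413 km

Great circle: cos σ = sin φ₁ sin φ₂ + cos φ₁ cos φ₂ cos Δλ,  σ = 2.0107 rad → d_gc = 12797.9 km
Rhumb line: Δψ = +1.8664, q = Δφ/Δψ = 0.8126, d_rh = R√(Δφ²+q²Δλ²) = 13210.8 km
Excess = 13210.8 − 12797.9 = 412.9 ≈ 413 km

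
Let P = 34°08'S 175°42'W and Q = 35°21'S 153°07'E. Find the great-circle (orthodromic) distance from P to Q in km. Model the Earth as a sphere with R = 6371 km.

2841 km

cos σ = sin φ₁ sin φ₂ + cos φ₁ cos φ₂ cos Δλ
      = sin(-34.13°)sin(-35.35°) + cos(-34.13°)cos(-35.35°)cos(-31.18°) = 0.9022
σ = 25.547° → d = Rσ = 6371·0.44589 = 2841 km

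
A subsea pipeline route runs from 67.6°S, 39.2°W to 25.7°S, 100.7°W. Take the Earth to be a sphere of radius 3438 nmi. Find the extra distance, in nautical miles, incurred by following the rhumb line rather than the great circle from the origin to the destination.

95 nmi

Great circle: cos σ = sin φ₁ sin φ₂ + cos φ₁ cos φ₂ cos Δλ,  σ = 0.9706 rad → d_gc = 3337.0 nmi
Rhumb line: Δψ = +1.1551, q = Δφ/Δψ = 0.6331, d_rh = R√(Δφ²+q²Δλ²) = 3432.2 nmi
Excess = 3432.2 − 3337.0 = 95.2 ≈ 95 nmi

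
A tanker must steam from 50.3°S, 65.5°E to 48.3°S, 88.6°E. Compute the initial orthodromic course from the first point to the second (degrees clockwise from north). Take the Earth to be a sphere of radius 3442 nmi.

91.3°

N = sin Δλ·cos φ₂ = +0.2610;  D = cos φ₁ sin φ₂ − sin φ₁ cos φ₂ cos Δλ = -0.0061
initial course = atan2(N, D) = 91.35°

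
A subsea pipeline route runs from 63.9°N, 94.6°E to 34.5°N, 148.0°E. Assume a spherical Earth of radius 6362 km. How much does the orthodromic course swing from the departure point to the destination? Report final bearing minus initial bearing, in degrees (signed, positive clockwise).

+43.0°

Initial bearing θ₁ = atan2(sin Δλ cos φ₂, cos φ₁ sin φ₂ − sin φ₁ cos φ₂ cos Δλ) = 106.19°
Final bearing θ₂ = (initial bearing from the destination back to the start) + 180° = 149.16°
Δθ = θ₂ − θ₁ = +43.0°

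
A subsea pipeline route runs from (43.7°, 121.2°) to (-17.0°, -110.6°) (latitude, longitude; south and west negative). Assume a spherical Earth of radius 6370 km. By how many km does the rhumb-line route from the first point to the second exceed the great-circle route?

Great circle: cos σ = sin φ₁ sin φ₂ + cos φ₁ cos φ₂ cos Δλ,  σ = 2.2518 rad → d_gc = 14343.8 km
Rhumb line: Δψ = -1.1508, q = Δφ/Δψ = 0.9206, d_rh = R√(Δφ²+q²Δλ²) = 14754.9 km
Excess = 14754.9 − 14343.8 = 411.1 ≈ 411 km

411 km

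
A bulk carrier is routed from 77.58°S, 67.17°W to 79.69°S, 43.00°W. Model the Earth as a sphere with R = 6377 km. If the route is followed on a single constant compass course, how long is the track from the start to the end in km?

578 km

Rhumb course C = atan2(Δλ, Δψ) with Δψ = ln[tan(π/4+φ₂/2)/tan(π/4+φ₁/2)] = -0.1874, Δλ = +0.4218 → C = 113.95°
d = R·|Δφ| / |cos C| = 6377·0.03683 / 0.40601 = 578 km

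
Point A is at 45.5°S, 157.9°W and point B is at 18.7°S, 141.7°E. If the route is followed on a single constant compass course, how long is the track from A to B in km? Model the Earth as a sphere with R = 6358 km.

6327 km

Rhumb course C = atan2(Δλ, Δψ) with Δψ = ln[tan(π/4+φ₂/2)/tan(π/4+φ₁/2)] = +0.5614, Δλ = -1.0542 → C = 298.04°
d = R·|Δφ| / |cos C| = 6358·0.46775 / 0.47007 = 6327 km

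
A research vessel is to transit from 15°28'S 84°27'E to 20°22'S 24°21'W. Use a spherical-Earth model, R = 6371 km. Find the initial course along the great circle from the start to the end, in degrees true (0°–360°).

244.9°

N = sin Δλ·cos φ₂ = -0.8875;  D = cos φ₁ sin φ₂ − sin φ₁ cos φ₂ cos Δλ = -0.4160
initial course = atan2(N, D) = 244.89°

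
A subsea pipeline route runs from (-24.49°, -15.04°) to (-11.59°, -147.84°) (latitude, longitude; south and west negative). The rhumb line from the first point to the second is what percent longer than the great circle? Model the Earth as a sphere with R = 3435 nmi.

Great circle: σ = 2.1205 rad → d_gc = Rσ = 7283.9 nmi
Rhumb: Δφ = +0.2251, Δλ = -2.3178, Δψ = +0.2374, q = Δφ/Δψ = 0.9484 → d_rh = R√(Δφ²+q²Δλ²) = 7590.3 nmi
Excess = (7590.3 − 7283.9) / 7283.9 = 306.4 / 7283.9 = 4.21% ≈ 4.2%

4.2%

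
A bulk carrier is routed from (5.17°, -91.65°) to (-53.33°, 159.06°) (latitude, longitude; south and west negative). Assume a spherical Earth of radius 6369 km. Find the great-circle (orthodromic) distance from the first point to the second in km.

11737 km

Haversine: a = sin²(Δφ/2)+cos φ₁ cos φ₂ sin²(Δλ/2) = 0.63438;  σ = 2·atan2(√a,√(1−a))
σ = 105.591° → d = Rσ = 6369·1.84290 = 11737 km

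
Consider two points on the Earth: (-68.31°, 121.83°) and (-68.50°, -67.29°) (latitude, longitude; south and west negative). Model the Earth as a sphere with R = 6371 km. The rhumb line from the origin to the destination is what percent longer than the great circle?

46.1%

Great circle: σ = 0.7513 rad → d_gc = Rσ = 4786.5 km
Rhumb: Δφ = -0.0033, Δλ = +2.9824, Δψ = -0.0090, q = Δφ/Δψ = 0.3680 → d_rh = R√(Δφ²+q²Δλ²) = 6993.2 km
Excess = (6993.2 − 4786.5) / 4786.5 = 2206.7 / 4786.5 = 46.10% ≈ 46.1%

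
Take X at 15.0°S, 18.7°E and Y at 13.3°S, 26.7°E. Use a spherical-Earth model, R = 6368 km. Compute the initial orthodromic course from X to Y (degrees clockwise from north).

θ = atan2( sin Δλ·cos φ₂ ,  cos φ₁ sin φ₂ − sin φ₁ cos φ₂ cos Δλ )
  = atan2(+0.1354, +0.0272) = 78.64°

78.6°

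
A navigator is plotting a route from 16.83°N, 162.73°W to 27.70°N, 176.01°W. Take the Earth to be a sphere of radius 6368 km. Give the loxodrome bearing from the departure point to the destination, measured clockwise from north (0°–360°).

Meridional parts: M(φ₁)=+0.2981, M(φ₂)=+0.5035 → ΔM = +0.2054;  Δλ = -0.2318 rad
tan C = Δλ / ΔM = -1.1284 → C = 311.55°

311.5°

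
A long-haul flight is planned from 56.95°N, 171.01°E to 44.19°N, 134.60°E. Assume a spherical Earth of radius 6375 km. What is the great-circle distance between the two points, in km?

2890 km

Haversine: a = sin²(Δφ/2)+cos φ₁ cos φ₂ sin²(Δλ/2) = 0.05052;  σ = 2·atan2(√a,√(1−a))
σ = 25.977° → d = Rσ = 6375·0.45339 = 2890 km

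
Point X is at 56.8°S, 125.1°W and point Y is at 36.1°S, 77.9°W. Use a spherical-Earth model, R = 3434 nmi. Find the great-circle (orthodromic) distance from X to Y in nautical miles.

Haversine: a = sin²(Δφ/2)+cos φ₁ cos φ₂ sin²(Δλ/2) = 0.10319;  σ = 2·atan2(√a,√(1−a))
σ = 37.475° → d = Rσ = 3434·0.65406 = 2246 nmi

2246 nmi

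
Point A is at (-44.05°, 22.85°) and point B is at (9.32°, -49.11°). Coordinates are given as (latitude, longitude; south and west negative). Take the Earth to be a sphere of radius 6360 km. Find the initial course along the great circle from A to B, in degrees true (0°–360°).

N = sin Δλ·cos φ₂ = -0.9383;  D = cos φ₁ sin φ₂ − sin φ₁ cos φ₂ cos Δλ = +0.3289
initial course = atan2(N, D) = 289.32°

289.3°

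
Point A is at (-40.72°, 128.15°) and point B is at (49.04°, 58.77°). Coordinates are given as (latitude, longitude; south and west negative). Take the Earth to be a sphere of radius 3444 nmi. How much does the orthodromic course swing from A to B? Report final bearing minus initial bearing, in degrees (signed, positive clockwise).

-8.1°

At departure: θ₁ = atan2(sin Δλ cos φ₂, cos φ₁ sin φ₂ − sin φ₁ cos φ₂ cos Δλ) = 319.68°
At arrival: θ₂ = atan2(sin Δλ cos φ₁, −cos φ₂ sin φ₁ + sin φ₂ cos φ₁ cos Δλ) = 311.57°
Δθ = θ₂ − θ₁ = -8.1°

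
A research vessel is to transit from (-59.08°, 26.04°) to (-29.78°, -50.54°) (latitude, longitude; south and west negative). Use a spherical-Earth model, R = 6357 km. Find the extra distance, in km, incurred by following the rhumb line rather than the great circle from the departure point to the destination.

Great circle: cos σ = sin φ₁ sin φ₂ + cos φ₁ cos φ₂ cos Δλ,  σ = 1.0127 rad → d_gc = 6437.6 km
Rhumb line: Δψ = +0.7404, q = Δφ/Δψ = 0.6907, d_rh = R√(Δφ²+q²Δλ²) = 6708.7 km
Excess = 6708.7 − 6437.6 = 271.1 ≈ 271 km

271 km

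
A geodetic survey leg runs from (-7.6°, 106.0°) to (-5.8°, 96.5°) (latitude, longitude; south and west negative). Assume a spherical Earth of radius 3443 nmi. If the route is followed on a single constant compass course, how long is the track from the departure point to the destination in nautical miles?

Rhumb course C = atan2(Δλ, Δψ) with Δψ = ln[tan(π/4+φ₂/2)/tan(π/4+φ₁/2)] = +0.0316, Δλ = -0.1658 → C = 280.80°
d = R·|Δφ| / |cos C| = 3443·0.03142 / 0.18740 = 577 nmi

577 nmi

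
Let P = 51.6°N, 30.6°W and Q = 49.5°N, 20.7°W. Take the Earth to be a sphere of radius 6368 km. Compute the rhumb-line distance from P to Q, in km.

Rhumb course C = atan2(Δλ, Δψ) with Δψ = ln[tan(π/4+φ₂/2)/tan(π/4+φ₁/2)] = -0.0577, Δλ = +0.1728 → C = 108.46°
d = R·|Δφ| / |cos C| = 6368·0.03665 / 0.31672 = 737 km

737 km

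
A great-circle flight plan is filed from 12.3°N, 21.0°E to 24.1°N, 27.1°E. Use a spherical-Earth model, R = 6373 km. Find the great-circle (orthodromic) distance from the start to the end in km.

1462 km

Haversine: a = sin²(Δφ/2)+cos φ₁ cos φ₂ sin²(Δλ/2) = 0.01309;  σ = 2·atan2(√a,√(1−a))
σ = 13.140° → d = Rσ = 6373·0.22934 = 1462 km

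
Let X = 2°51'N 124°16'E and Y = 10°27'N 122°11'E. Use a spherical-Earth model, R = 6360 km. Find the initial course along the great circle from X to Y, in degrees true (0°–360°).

344.9°

θ = atan2( sin Δλ·cos φ₂ ,  cos φ₁ sin φ₂ − sin φ₁ cos φ₂ cos Δλ )
  = atan2(-0.0358, +0.1323) = 344.88°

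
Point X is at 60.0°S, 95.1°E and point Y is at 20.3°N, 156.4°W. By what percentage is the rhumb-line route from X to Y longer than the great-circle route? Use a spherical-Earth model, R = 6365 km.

Great circle: σ = 2.0367 rad → d_gc = Rσ = 12963.8 km
Rhumb: Δφ = +1.4015, Δλ = +1.8937, Δψ = +1.6789, q = Δφ/Δψ = 0.8348 → d_rh = R√(Δφ²+q²Δλ²) = 13446.7 km
Excess = (13446.7 − 12963.8) / 12963.8 = 482.9 / 12963.8 = 3.72% ≈ 3.7%

3.7%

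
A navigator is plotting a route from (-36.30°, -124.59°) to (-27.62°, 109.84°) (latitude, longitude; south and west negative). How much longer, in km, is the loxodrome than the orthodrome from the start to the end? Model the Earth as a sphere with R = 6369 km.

Great circle: cos σ = sin φ₁ sin φ₂ + cos φ₁ cos φ₂ cos Δλ,  σ = 1.7122 rad → d_gc = 10904.9 km
Rhumb line: Δψ = +0.1789, q = Δφ/Δψ = 0.8470, d_rh = R√(Δφ²+q²Δλ²) = 11861.7 km
Excess = 11861.7 − 10904.9 = 956.8 ≈ 957 km

957 km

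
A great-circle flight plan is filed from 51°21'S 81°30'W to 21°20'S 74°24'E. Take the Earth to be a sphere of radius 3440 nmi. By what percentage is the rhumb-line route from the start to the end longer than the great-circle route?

20.9%

Great circle: σ = 1.8203 rad → d_gc = Rσ = 6261.9 nmi
Rhumb: Δφ = +0.5239, Δλ = +2.7210, Δψ = +0.6666, q = Δφ/Δψ = 0.7859 → d_rh = R√(Δφ²+q²Δλ²) = 7573.6 nmi
Excess = (7573.6 − 6261.9) / 6261.9 = 1311.7 / 6261.9 = 20.947% ≈ 20.9%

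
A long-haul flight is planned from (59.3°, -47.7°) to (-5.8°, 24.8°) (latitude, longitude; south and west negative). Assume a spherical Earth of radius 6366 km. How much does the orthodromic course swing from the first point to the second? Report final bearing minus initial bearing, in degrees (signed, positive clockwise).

+42.8°

Initial bearing θ₁ = atan2(sin Δλ cos φ₂, cos φ₁ sin φ₂ − sin φ₁ cos φ₂ cos Δλ) = 108.03°
Final bearing θ₂ = (initial bearing from the destination back to the start) + 180° = 150.79°
Δθ = θ₂ − θ₁ = +42.8°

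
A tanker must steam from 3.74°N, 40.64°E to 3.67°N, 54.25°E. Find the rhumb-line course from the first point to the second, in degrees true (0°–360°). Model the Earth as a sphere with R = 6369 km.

90.3°

Δψ = ln[tan(π/4+φ₂/2)/tan(π/4+φ₁/2)] = -0.0012
Δλ = +0.2375 rad (taken the short way round)
course = atan2(Δλ, Δψ) = 90.30°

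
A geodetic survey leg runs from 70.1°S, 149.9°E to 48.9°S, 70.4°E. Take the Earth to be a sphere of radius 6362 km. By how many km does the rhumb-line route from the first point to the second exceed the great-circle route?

Great circle: cos σ = sin φ₁ sin φ₂ + cos φ₁ cos φ₂ cos Δλ,  σ = 0.7237 rad → d_gc = 4604.3 km
Rhumb line: Δψ = +0.7594, q = Δφ/Δψ = 0.4873, d_rh = R√(Δφ²+q²Δλ²) = 4903.2 km
Excess = 4903.2 − 4604.3 = 298.9 ≈ 299 km

299 km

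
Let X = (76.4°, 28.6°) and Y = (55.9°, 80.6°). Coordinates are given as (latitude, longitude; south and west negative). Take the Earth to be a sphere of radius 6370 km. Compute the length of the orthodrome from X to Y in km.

3071 km

Haversine: a = sin²(Δφ/2)+cos φ₁ cos φ₂ sin²(Δλ/2) = 0.05700;  σ = 2·atan2(√a,√(1−a))
σ = 27.625° → d = Rσ = 6370·0.48214 = 3071 km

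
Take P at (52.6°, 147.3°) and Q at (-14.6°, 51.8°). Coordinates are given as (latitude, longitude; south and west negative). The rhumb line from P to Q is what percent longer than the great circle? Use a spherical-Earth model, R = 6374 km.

2.2%

Great circle: σ = 1.8303 rad → d_gc = Rσ = 11666.2 km
Rhumb: Δφ = -1.1729, Δλ = -1.6668, Δψ = -1.3409, q = Δφ/Δψ = 0.8747 → d_rh = R√(Δφ²+q²Δλ²) = 11926.5 km
Excess = (11926.5 − 11666.2) / 11666.2 = 260.3 / 11666.2 = 2.23% ≈ 2.2%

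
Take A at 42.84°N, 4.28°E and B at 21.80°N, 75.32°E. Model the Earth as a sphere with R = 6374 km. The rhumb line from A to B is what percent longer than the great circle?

2.1%

Great circle: σ = 1.0773 rad → d_gc = Rσ = 6866.7 km
Rhumb: Δφ = -0.3672, Δλ = +1.2399, Δψ = -0.4390, q = Δφ/Δψ = 0.8365 → d_rh = R√(Δφ²+q²Δλ²) = 7012.6 km
Excess = (7012.6 − 6866.7) / 6866.7 = 145.9 / 6866.7 = 2.12% ≈ 2.1%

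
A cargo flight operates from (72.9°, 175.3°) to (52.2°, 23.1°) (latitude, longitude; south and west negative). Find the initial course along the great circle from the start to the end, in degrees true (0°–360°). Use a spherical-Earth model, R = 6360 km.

339.1°

θ = atan2( sin Δλ·cos φ₂ ,  cos φ₁ sin φ₂ − sin φ₁ cos φ₂ cos Δλ )
  = atan2(-0.2859, +0.7505) = 339.15°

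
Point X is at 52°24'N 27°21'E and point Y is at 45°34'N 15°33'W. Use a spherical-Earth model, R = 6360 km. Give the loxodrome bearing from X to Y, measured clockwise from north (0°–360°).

256.3°

Meridional parts: M(φ₁)=+1.0776, M(φ₂)=+0.8954 → ΔM = -0.1821;  Δλ = -0.7487 rad
tan C = Δλ / ΔM = +4.1112 → C = 256.33°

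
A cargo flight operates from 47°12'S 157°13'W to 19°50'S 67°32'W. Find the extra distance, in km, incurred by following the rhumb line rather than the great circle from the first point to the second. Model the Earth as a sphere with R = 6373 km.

331 km

Great circle: cos σ = sin φ₁ sin φ₂ + cos φ₁ cos φ₂ cos Δλ,  σ = 1.3156 rad → d_gc = 8384.1 km
Rhumb line: Δψ = +0.5835, q = Δφ/Δψ = 0.8186, d_rh = R√(Δφ²+q²Δλ²) = 8714.9 km
Excess = 8714.9 − 8384.1 = 330.8 ≈ 331 km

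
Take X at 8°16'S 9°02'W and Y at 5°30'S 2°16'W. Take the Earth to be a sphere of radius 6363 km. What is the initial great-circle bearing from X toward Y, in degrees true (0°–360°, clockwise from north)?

68.0°

N = sin Δλ·cos φ₂ = +0.1173;  D = cos φ₁ sin φ₂ − sin φ₁ cos φ₂ cos Δλ = +0.0473
initial course = atan2(N, D) = 68.05°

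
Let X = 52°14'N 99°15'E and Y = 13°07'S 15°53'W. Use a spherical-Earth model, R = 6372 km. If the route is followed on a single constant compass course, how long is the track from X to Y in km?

13353 km

Δψ = ln[tan(π/4+φ₂/2)/tan(π/4+φ₁/2)] = -1.3037;  Δφ = -1.1406 rad,  Δλ = -2.0095 rad
q = Δφ/Δψ = 0.8748
d = R·√(Δφ² + q²Δλ²) = 6372·2.09554 = 13353 km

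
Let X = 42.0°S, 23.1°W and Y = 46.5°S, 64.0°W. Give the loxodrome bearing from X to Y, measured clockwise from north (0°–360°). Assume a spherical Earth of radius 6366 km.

Meridional parts: M(φ₁)=-0.8092, M(φ₂)=-0.9189 → ΔM = -0.1097;  Δλ = -0.7138 rad
tan C = Δλ / ΔM = +6.5055 → C = 261.26°

261.3°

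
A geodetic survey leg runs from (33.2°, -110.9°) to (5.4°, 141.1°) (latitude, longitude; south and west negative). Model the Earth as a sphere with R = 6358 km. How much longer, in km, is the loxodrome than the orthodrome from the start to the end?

284 km

Great circle: cos σ = sin φ₁ sin φ₂ + cos φ₁ cos φ₂ cos Δλ,  σ = 1.7782 rad → d_gc = 11305.6 km
Rhumb line: Δψ = -0.5205, q = Δφ/Δψ = 0.9322, d_rh = R√(Δφ²+q²Δλ²) = 11589.8 km
Excess = 11589.8 − 11305.6 = 284.2 ≈ 284 km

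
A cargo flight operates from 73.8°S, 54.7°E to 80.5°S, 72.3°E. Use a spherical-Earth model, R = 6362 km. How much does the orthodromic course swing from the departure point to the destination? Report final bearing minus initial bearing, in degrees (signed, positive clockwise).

-17.2°

Initial bearing θ₁ = atan2(sin Δλ cos φ₂, cos φ₁ sin φ₂ − sin φ₁ cos φ₂ cos Δλ) = 158.09°
Final bearing θ₂ = (initial bearing from the destination back to the start) + 180° = 140.90°
Δθ = θ₂ − θ₁ = -17.2°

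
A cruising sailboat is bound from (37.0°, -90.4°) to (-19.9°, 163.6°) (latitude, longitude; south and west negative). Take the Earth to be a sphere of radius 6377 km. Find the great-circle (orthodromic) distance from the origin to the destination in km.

12724 km

Haversine: a = sin²(Δφ/2)+cos φ₁ cos φ₂ sin²(Δλ/2) = 0.70592;  σ = 2·atan2(√a,√(1−a))
σ = 114.320° → d = Rσ = 6377·1.99526 = 12724 km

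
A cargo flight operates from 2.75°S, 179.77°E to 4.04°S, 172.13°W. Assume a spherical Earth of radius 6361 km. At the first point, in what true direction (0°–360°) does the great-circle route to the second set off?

99.3°

θ = atan2( sin Δλ·cos φ₂ ,  cos φ₁ sin φ₂ − sin φ₁ cos φ₂ cos Δλ )
  = atan2(+0.1406, -0.0230) = 99.29°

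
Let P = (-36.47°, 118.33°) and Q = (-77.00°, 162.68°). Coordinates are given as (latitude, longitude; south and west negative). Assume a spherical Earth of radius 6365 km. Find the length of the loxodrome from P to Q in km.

Rhumb course C = atan2(Δλ, Δψ) with Δψ = ln[tan(π/4+φ₂/2)/tan(π/4+φ₁/2)] = -1.4877, Δλ = +0.7741 → C = 152.51°
d = R·|Δφ| / |cos C| = 6365·0.70738 / 0.88710 = 5075 km

5075 km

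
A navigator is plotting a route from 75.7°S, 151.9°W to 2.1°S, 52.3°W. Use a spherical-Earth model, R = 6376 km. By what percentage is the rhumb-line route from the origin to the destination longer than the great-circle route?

Great circle: σ = 1.5765 rad → d_gc = Rσ = 10051.5 km
Rhumb: Δφ = +1.2846, Δλ = +1.7383, Δψ = +2.0392, q = Δφ/Δψ = 0.6299 → d_rh = R√(Δφ²+q²Δλ²) = 10762.4 km
Excess = (10762.4 − 10051.5) / 10051.5 = 710.9 / 10051.5 = 7.07% ≈ 7.1%

7.1%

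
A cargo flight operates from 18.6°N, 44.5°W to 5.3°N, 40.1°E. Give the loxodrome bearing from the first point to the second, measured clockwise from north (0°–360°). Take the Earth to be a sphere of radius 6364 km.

99.2°

Δψ = ln[tan(π/4+φ₂/2)/tan(π/4+φ₁/2)] = -0.2379
Δλ = +1.4765 rad (taken the short way round)
course = atan2(Δλ, Δψ) = 99.15°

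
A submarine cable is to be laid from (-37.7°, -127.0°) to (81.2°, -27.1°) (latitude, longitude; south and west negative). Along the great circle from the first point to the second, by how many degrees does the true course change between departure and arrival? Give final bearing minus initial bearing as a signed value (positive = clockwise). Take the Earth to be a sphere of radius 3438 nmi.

+81.9°

At departure: θ₁ = atan2(sin Δλ cos φ₂, cos φ₁ sin φ₂ − sin φ₁ cos φ₂ cos Δλ) = 11.13°
At arrival: θ₂ = atan2(sin Δλ cos φ₁, −cos φ₂ sin φ₁ + sin φ₂ cos φ₁ cos Δλ) = 93.00°
Δθ = θ₂ − θ₁ = +81.9°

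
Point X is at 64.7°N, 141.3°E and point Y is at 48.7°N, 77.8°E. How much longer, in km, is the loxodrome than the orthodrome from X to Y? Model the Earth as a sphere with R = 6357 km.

Great circle: cos σ = sin φ₁ sin φ₂ + cos φ₁ cos φ₂ cos Δλ,  σ = 0.6350 rad → d_gc = 4036.8 km
Rhumb line: Δψ = -0.5183, q = Δφ/Δψ = 0.5388, d_rh = R√(Δφ²+q²Δλ²) = 4190.6 km
Excess = 4190.6 − 4036.8 = 153.8 ≈ 154 km

154 km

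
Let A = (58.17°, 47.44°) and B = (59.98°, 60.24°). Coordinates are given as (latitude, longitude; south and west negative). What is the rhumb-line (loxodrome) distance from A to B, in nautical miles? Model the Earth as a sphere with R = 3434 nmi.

Δψ = ln[tan(π/4+φ₂/2)/tan(π/4+φ₁/2)] = +0.0615;  Δφ = +0.0316 rad,  Δλ = +0.2234 rad
q = Δφ/Δψ = 0.5138
d = R·√(Δφ² + q²Δλ²) = 3434·0.11905 = 409 nmi

409 nmi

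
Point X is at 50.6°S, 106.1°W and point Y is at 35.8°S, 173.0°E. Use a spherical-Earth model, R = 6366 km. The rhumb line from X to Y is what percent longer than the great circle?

4.5%

Great circle: σ = 1.0081 rad → d_gc = Rσ = 6417.8 km
Rhumb: Δφ = +0.2583, Δλ = -1.4120, Δψ = +0.3571, q = Δφ/Δψ = 0.7233 → d_rh = R√(Δφ²+q²Δλ²) = 6706.4 km
Excess = (6706.4 − 6417.8) / 6417.8 = 288.6 / 6417.8 = 4.50% ≈ 4.5%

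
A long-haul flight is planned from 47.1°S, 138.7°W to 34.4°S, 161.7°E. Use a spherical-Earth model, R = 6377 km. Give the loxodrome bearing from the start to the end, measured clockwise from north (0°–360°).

Δψ = ln[tan(π/4+φ₂/2)/tan(π/4+φ₁/2)] = +0.2941
Δλ = -1.0402 rad (taken the short way round)
course = atan2(Δλ, Δψ) = 285.79°

285.8°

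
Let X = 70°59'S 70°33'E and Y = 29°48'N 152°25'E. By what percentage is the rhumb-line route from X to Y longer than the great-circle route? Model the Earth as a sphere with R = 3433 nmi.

2.4%

Great circle: σ = 2.0151 rad → d_gc = Rσ = 6917.9 nmi
Rhumb: Δφ = +1.7590, Δλ = +1.4288, Δψ = +2.3321, q = Δφ/Δψ = 0.7543 → d_rh = R√(Δφ²+q²Δλ²) = 7081.9 nmi
Excess = (7081.9 − 6917.9) / 6917.9 = 164.0 / 6917.9 = 2.37% ≈ 2.4%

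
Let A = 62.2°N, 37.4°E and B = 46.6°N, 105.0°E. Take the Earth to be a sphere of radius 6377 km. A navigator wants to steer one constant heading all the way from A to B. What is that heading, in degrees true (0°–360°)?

111.9°

Δψ = ln[tan(π/4+φ₂/2)/tan(π/4+φ₁/2)] = -0.4750
Δλ = +1.1798 rad (taken the short way round)
course = atan2(Δλ, Δψ) = 111.93°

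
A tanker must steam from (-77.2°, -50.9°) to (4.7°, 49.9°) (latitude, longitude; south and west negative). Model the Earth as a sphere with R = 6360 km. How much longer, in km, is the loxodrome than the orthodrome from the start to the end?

Great circle: cos σ = sin φ₁ sin φ₂ + cos φ₁ cos φ₂ cos Δλ,  σ = 1.6924 rad → d_gc = 10763.5 km
Rhumb line: Δψ = +2.2699, q = Δφ/Δψ = 0.6297, d_rh = R√(Δφ²+q²Δλ²) = 11502.1 km
Excess = 11502.1 − 10763.5 = 738.6 ≈ 739 km

739 km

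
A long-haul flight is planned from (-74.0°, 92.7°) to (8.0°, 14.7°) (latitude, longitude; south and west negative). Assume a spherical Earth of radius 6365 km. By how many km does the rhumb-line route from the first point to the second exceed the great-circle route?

Great circle: cos σ = sin φ₁ sin φ₂ + cos φ₁ cos φ₂ cos Δλ,  σ = 1.6479 rad → d_gc = 10488.9 km
Rhumb line: Δψ = +2.1023, q = Δφ/Δψ = 0.6808, d_rh = R√(Δφ²+q²Δλ²) = 10852.5 km
Excess = 10852.5 − 10488.9 = 363.6 ≈ 364 km

364 km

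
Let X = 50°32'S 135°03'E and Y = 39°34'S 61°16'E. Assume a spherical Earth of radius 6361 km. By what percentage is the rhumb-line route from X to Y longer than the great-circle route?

3.9%

Great circle: σ = 0.8911 rad → d_gc = Rσ = 5668.1 km
Rhumb: Δφ = +0.1914, Δλ = -1.2878, Δψ = +0.2722, q = Δφ/Δψ = 0.7032 → d_rh = R√(Δφ²+q²Δλ²) = 5887.8 km
Excess = (5887.8 − 5668.1) / 5668.1 = 219.7 / 5668.1 = 3.88% ≈ 3.9%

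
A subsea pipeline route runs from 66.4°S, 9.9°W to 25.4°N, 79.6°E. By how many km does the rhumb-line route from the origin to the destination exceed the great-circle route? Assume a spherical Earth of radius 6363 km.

333 km

Great circle: cos σ = sin φ₁ sin φ₂ + cos φ₁ cos φ₂ cos Δλ,  σ = 1.9713 rad → d_gc = 12543.53 km
Rhumb line: Δψ = +2.0244, q = Δφ/Δψ = 0.7914, d_rh = R√(Δφ²+q²Δλ²) = 12876.97 km
Excess = 12876.97 − 12543.53 = 333.44 ≈ 333 km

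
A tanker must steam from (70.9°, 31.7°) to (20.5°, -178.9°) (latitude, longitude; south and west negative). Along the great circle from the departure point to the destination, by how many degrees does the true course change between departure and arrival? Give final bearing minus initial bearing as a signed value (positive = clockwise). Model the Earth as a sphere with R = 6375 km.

Initial bearing θ₁ = atan2(sin Δλ cos φ₂, cos φ₁ sin φ₂ − sin φ₁ cos φ₂ cos Δλ) = 28.55°
Final bearing θ₂ = (initial bearing from the destination back to the start) + 180° = 170.39°
Δθ = θ₂ − θ₁ = +141.8°

+141.8°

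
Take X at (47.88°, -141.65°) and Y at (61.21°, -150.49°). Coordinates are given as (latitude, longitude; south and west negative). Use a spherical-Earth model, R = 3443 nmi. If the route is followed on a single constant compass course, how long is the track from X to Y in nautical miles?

857 nmi

Δψ = ln[tan(π/4+φ₂/2)/tan(π/4+φ₁/2)] = +0.4056;  Δφ = +0.2327 rad,  Δλ = -0.1543 rad
q = Δφ/Δψ = 0.5735
d = R·√(Δφ² + q²Δλ²) = 3443·0.24891 = 857 nmi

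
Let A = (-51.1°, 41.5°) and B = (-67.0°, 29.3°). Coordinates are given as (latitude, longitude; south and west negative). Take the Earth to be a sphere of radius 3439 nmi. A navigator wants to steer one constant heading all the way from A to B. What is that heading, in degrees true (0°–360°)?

Δψ = ln[tan(π/4+φ₂/2)/tan(π/4+φ₁/2)] = -0.5514
Δλ = -0.2129 rad (taken the short way round)
course = atan2(Δλ, Δψ) = 201.11°

201.1°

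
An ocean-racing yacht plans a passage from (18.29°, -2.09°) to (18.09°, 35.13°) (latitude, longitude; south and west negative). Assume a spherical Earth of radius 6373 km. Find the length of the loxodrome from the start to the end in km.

3933 km

Δψ = ln[tan(π/4+φ₂/2)/tan(π/4+φ₁/2)] = -0.0037;  Δφ = -0.0035 rad,  Δλ = +0.6496 rad
q = Δφ/Δψ = 0.9500
d = R·√(Δφ² + q²Δλ²) = 6373·0.61716 = 3933 km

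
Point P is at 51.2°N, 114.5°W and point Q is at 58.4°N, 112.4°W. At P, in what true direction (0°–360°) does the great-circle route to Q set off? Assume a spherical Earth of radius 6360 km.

8.7°

N = sin Δλ·cos φ₂ = +0.0192;  D = cos φ₁ sin φ₂ − sin φ₁ cos φ₂ cos Δλ = +0.1256
initial course = atan2(N, D) = 8.69°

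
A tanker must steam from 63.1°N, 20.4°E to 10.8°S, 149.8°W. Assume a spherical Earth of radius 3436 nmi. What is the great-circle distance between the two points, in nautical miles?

7630 nmi

Haversine: a = sin²(Δφ/2)+cos φ₁ cos φ₂ sin²(Δλ/2) = 0.80252;  σ = 2·atan2(√a,√(1−a))
σ = 127.232° → d = Rσ = 3436·2.22061 = 7630 nmi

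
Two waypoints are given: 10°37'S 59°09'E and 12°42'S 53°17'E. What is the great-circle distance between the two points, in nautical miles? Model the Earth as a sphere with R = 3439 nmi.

cos σ = sin φ₁ sin φ₂ + cos φ₁ cos φ₂ cos Δλ
      = sin(-10.62°)sin(-12.70°) + cos(-10.62°)cos(-12.70°)cos(-5.87°) = 0.9943
σ = 6.111° → d = Rσ = 3439·0.10666 = 367 nmi

367 nmi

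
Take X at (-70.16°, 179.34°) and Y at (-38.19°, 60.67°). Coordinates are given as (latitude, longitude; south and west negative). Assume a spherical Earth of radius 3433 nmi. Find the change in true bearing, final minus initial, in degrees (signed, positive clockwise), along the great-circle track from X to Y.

+109.8°

Initial bearing θ₁ = atan2(sin Δλ cos φ₂, cos φ₁ sin φ₂ − sin φ₁ cos φ₂ cos Δλ) = 230.70°
Final bearing θ₂ = (initial bearing from the destination back to the start) + 180° = 340.48°
Δθ = θ₂ − θ₁ = +109.8°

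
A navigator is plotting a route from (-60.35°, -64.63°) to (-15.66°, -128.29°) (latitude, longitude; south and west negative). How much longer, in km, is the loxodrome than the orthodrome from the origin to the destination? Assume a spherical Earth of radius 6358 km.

163 km

Great circle: cos σ = sin φ₁ sin φ₂ + cos φ₁ cos φ₂ cos Δλ,  σ = 1.1086 rad → d_gc = 7048.3 km
Rhumb line: Δψ = +1.0525, q = Δφ/Δψ = 0.7411, d_rh = R√(Δφ²+q²Δλ²) = 7211.3 km
Excess = 7211.3 − 7048.3 = 163.0 ≈ 163 km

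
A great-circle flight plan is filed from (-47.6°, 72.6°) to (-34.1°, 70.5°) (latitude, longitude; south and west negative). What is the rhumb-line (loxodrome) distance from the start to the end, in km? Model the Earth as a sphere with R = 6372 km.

1512 km

Δψ = ln[tan(π/4+φ₂/2)/tan(π/4+φ₁/2)] = +0.3133;  Δφ = +0.2356 rad,  Δλ = -0.0367 rad
q = Δφ/Δψ = 0.7520
d = R·√(Δφ² + q²Δλ²) = 6372·0.23723 = 1512 km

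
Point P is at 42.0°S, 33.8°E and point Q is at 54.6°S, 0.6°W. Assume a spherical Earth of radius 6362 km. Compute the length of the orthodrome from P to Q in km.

2860 km

cos σ = sin φ₁ sin φ₂ + cos φ₁ cos φ₂ cos Δλ
      = sin(-42.00°)sin(-54.60°) + cos(-42.00°)cos(-54.60°)cos(-34.40°) = 0.9006
σ = 25.759° → d = Rσ = 6362·0.44958 = 2860 km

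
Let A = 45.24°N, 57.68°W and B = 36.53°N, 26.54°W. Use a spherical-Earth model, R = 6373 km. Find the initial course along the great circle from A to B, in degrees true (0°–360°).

99.5°

N = sin Δλ·cos φ₂ = +0.4155;  D = cos φ₁ sin φ₂ − sin φ₁ cos φ₂ cos Δλ = -0.0692
initial course = atan2(N, D) = 99.46°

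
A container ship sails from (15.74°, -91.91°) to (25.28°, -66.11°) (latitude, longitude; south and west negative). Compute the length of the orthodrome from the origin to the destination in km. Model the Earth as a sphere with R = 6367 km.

2880 km

cos σ = sin φ₁ sin φ₂ + cos φ₁ cos φ₂ cos Δλ
      = sin(15.74°)sin(25.28°) + cos(15.74°)cos(25.28°)cos(25.80°) = 0.8994
σ = 25.919° → d = Rσ = 6367·0.45237 = 2880 km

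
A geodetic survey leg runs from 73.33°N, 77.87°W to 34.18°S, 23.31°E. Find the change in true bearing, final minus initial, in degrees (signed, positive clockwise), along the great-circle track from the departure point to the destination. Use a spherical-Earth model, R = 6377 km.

+69.2°

Initial bearing θ₁ = atan2(sin Δλ cos φ₂, cos φ₁ sin φ₂ − sin φ₁ cos φ₂ cos Δλ) = 90.53°
Final bearing θ₂ = (initial bearing from the destination back to the start) + 180° = 159.71°
Δθ = θ₂ − θ₁ = +69.2°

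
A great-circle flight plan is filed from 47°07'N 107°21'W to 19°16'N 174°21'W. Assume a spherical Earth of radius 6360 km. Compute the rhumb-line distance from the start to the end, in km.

6846 km

Δψ = ln[tan(π/4+φ₂/2)/tan(π/4+φ₁/2)] = -0.5918;  Δφ = -0.4861 rad,  Δλ = -1.1694 rad
q = Δφ/Δψ = 0.8213
d = R·√(Δφ² + q²Δλ²) = 6360·1.07641 = 6846 km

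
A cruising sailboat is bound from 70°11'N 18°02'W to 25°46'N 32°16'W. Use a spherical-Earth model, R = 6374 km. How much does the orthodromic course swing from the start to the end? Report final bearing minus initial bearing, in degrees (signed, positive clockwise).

Initial bearing θ₁ = atan2(sin Δλ cos φ₂, cos φ₁ sin φ₂ − sin φ₁ cos φ₂ cos Δλ) = 198.19°
Final bearing θ₂ = (initial bearing from the destination back to the start) + 180° = 186.75°
Δθ = θ₂ − θ₁ = -11.4°

-11.4°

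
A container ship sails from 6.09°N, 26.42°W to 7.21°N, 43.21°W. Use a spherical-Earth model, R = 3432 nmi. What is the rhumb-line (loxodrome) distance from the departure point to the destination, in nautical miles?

1001 nmi

Rhumb course C = atan2(Δλ, Δψ) with Δψ = ln[tan(π/4+φ₂/2)/tan(π/4+φ₁/2)] = +0.0197, Δλ = -0.2930 → C = 273.84°
d = R·|Δφ| / |cos C| = 3432·0.01955 / 0.06701 = 1001 nmi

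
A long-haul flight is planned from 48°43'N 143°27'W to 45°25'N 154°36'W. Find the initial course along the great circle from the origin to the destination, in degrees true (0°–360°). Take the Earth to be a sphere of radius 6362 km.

250.7°

N = sin Δλ·cos φ₂ = -0.1357;  D = cos φ₁ sin φ₂ − sin φ₁ cos φ₂ cos Δλ = -0.0476
initial course = atan2(N, D) = 250.67°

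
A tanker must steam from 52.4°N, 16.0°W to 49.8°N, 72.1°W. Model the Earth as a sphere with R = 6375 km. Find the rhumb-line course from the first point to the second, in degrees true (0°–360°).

265.8°

Meridional parts: M(φ₁)=+1.0776, M(φ₂)=+1.0053 → ΔM = -0.0723;  Δλ = -0.9791 rad
tan C = Δλ / ΔM = +13.5448 → C = 265.78°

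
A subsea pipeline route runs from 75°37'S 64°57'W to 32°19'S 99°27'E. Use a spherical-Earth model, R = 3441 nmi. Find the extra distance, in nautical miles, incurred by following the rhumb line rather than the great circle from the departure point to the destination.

Great circle: cos σ = sin φ₁ sin φ₂ + cos φ₁ cos φ₂ cos Δλ,  σ = 1.2497 rad → d_gc = 4300.09 nmi
Rhumb line: Δψ = +1.4735, q = Δφ/Δψ = 0.5129, d_rh = R√(Δφ²+q²Δλ²) = 5692.60 nmi
Excess = 5692.60 − 4300.09 = 1392.51 ≈ 1393 nmi

1393 nmi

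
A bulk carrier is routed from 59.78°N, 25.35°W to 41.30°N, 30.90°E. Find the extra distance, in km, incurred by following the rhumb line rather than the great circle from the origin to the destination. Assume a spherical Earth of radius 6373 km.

110 km

Great circle: cos σ = sin φ₁ sin φ₂ + cos φ₁ cos φ₂ cos Δλ,  σ = 0.6755 rad → d_gc = 4305.1 km
Rhumb line: Δψ = -0.5165, q = Δφ/Δψ = 0.6245, d_rh = R√(Δφ²+q²Δλ²) = 4414.9 km
Excess = 4414.9 − 4305.1 = 109.8 ≈ 110 km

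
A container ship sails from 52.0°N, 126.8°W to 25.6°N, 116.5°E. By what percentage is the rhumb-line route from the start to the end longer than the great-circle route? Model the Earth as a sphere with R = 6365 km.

Great circle: σ = 1.4797 rad → d_gc = Rσ = 9418.0 km
Rhumb: Δφ = -0.4608, Δλ = -2.0368, Δψ = -0.6037, q = Δφ/Δψ = 0.7632 → d_rh = R√(Δφ²+q²Δλ²) = 10320.2 km
Excess = (10320.2 − 9418.0) / 9418.0 = 902.2 / 9418.0 = 9.58% ≈ 9.6%

9.6%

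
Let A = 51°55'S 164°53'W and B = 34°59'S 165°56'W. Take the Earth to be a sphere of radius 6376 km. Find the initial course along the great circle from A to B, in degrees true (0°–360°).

N = sin Δλ·cos φ₂ = -0.0150;  D = cos φ₁ sin φ₂ − sin φ₁ cos φ₂ cos Δλ = +0.2912
initial course = atan2(N, D) = 357.05°

357.0°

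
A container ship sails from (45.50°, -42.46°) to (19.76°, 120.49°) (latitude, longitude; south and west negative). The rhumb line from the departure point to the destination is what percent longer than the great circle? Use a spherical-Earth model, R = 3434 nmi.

Great circle: σ = 1.9709 rad → d_gc = Rσ = 6768.1 nmi
Rhumb: Δφ = -0.4492, Δλ = +2.8440, Δψ = -0.5418, q = Δφ/Δψ = 0.8291 → d_rh = R√(Δφ²+q²Δλ²) = 8243.0 nmi
Excess = (8243.0 − 6768.1) / 6768.1 = 1474.9 / 6768.1 = 21.79% ≈ 21.8%

21.8%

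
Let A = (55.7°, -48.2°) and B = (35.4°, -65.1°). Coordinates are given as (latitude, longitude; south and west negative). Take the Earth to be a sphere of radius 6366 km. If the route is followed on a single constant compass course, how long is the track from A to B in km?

Rhumb course C = atan2(Δλ, Δψ) with Δψ = ln[tan(π/4+φ₂/2)/tan(π/4+φ₁/2)] = -0.5143, Δλ = -0.2950 → C = 209.83°
d = R·|Δφ| / |cos C| = 6366·0.35430 / 0.86748 = 2600 km

2600 km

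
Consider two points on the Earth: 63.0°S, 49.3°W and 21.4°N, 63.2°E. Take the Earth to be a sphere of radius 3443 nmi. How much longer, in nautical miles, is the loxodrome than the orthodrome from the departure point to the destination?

325 nmi

Great circle: cos σ = sin φ₁ sin φ₂ + cos φ₁ cos φ₂ cos Δλ,  σ = 2.0793 rad → d_gc = 7159.0 nmi
Rhumb line: Δψ = +1.8093, q = Δφ/Δψ = 0.8142, d_rh = R√(Δφ²+q²Δλ²) = 7484.4 nmi
Excess = 7484.4 − 7159.0 = 325.4 ≈ 325 nmi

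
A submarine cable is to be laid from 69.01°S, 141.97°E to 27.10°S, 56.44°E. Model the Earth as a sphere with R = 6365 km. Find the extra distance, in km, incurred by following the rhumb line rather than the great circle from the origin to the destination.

Great circle: cos σ = sin φ₁ sin φ₂ + cos φ₁ cos φ₂ cos Δλ,  σ = 1.1038 rad → d_gc = 7026.0 km
Rhumb line: Δψ = +1.1944, q = Δφ/Δψ = 0.6124, d_rh = R√(Δφ²+q²Δλ²) = 7452.3 km
Excess = 7452.3 − 7026.0 = 426.3 ≈ 426 km

426 km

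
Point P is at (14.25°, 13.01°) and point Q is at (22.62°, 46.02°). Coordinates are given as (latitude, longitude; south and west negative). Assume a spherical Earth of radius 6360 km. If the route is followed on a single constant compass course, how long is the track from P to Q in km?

3595 km

Rhumb course C = atan2(Δλ, Δψ) with Δψ = ln[tan(π/4+φ₂/2)/tan(π/4+φ₁/2)] = +0.1542, Δλ = +0.5761 → C = 75.02°
d = R·|Δφ| / |cos C| = 6360·0.14608 / 0.25847 = 3595 km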